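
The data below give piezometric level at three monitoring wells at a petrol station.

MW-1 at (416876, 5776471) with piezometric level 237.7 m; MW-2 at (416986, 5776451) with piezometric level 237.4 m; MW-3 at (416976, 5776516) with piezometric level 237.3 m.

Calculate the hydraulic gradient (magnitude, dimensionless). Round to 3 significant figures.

Taking MW-1 as reference: MW-2−MW-1 = (110, -20, -0.3); MW-3−MW-1 = (100, 45, -0.4).
Solve a·Δx + b·Δy = Δh: det = 110·45 − 100·(-20) = 6950.
∂h/∂x = [(-0.3)·45 − (-0.4)·(-20)] / 6950 = -0.003094
∂h/∂y = [110·(-0.4) − 100·(-0.3)] / 6950 = -0.002014
|∇h| = √(-0.003094² + -0.002014²) = 0.003692

0.00369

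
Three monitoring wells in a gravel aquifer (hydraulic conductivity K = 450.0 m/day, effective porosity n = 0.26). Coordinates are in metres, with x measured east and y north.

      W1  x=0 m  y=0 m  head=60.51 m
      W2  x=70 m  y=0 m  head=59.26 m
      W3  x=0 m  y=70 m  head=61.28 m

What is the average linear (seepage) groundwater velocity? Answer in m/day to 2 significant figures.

36 m/day

∂h/∂x = (59.26 − 60.51) / (70 − 0) = -0.01786
∂h/∂y = (61.28 − 60.51) / (70 − 0) = +0.01100
|∇h| = √(-0.01786² + 0.01100²) = 0.02098
Seepage velocity v = K·i/n = 450.0 × 0.02098 / 0.26 = 36.31 m/day.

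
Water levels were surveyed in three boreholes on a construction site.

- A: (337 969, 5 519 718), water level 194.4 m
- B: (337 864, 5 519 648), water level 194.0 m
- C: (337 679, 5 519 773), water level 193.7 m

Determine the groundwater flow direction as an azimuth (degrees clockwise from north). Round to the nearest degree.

239°

Taking A as reference: B−A = (-105, -70, -0.4); C−A = (-290, 55, -0.7).
Solve a·Δx + b·Δy = Δh: det = (-105)·55 − (-290)·(-70) = -26075.
∂h/∂x = [(-0.4)·55 − (-0.7)·(-70)] / -26075 = +0.002723
∂h/∂y = [(-105)·(-0.7) − (-290)·(-0.4)] / -26075 = +0.001630
Flow direction (−∇h) has components (-0.002723 E, -0.001630 N).
Azimuth = atan2(E, N) = atan2(-0.002723, -0.001630) = 239.1° ≈ 239°.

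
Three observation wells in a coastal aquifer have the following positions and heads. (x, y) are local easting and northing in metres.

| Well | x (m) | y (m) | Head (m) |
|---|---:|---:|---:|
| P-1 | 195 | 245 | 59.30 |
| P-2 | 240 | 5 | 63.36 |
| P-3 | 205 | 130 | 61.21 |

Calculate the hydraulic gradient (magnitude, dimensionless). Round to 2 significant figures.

0.017

Three-point gradient (reference P-1): Δ to P-2 = (45, -240, +4.06), Δ to P-3 = (10, -115, +1.91).
∂h/∂x = +0.003063, ∂h/∂y = -0.01634 (det = -2775).
|∇h| = √(0.003063² + -0.01634²) = 0.01662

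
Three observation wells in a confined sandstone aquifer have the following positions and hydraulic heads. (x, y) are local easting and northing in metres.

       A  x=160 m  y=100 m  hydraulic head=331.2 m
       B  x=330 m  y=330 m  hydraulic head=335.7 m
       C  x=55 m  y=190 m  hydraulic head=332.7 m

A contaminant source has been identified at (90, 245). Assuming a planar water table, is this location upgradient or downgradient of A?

upgradient

Three-point gradient (reference A): Δ to B = (170, 230, +4.5), Δ to C = (-105, 90, +1.5).
∂h/∂x = +0.001521, ∂h/∂y = +0.01844 (det = 39450).
Head at (90, 245) = 331.2 + (+0.001521)·(-70) + (+0.01844)·(145) = 333.77 m.
That is higher than the 331.2 m at A, so the point is upgradient.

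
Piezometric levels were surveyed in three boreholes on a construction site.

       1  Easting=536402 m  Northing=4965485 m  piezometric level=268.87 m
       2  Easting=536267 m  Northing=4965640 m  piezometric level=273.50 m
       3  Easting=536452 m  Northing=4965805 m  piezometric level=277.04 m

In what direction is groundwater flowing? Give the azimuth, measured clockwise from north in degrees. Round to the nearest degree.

With h = a·x + b·y + c and 1 as origin, the differences give:
  (-135)·a + 155·b = +4.63
  50·a + 320·b = +8.17
Eliminate b (×320 and ×155, subtract): -50950·a = 215.250 → a = ∂h/∂x = -0.004225
Back-substitute: b = ∂h/∂y = +0.02619.
Flow direction (−∇h) has components (+0.004225 E, -0.02619 N).
Azimuth = atan2(E, N) = atan2(+0.004225, -0.02619) = 170.8° ≈ 171°.

171°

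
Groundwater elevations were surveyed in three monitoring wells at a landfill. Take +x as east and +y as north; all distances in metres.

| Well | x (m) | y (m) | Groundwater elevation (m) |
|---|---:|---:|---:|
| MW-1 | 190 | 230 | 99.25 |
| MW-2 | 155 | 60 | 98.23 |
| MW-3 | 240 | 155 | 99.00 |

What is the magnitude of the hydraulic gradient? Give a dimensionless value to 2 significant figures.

0.0062

With h = a·x + b·y + c and MW-1 as origin, the differences give:
  (-35)·a + (-170)·b = -1.02
  50·a + (-75)·b = -0.25
Eliminate b (×(-75) and ×(-170), subtract): 11125·a = 34.000 → a = ∂h/∂x = +0.003056
Back-substitute: b = ∂h/∂y = +0.005371.
|∇h| = √(0.003056² + 0.005371²) = 0.00618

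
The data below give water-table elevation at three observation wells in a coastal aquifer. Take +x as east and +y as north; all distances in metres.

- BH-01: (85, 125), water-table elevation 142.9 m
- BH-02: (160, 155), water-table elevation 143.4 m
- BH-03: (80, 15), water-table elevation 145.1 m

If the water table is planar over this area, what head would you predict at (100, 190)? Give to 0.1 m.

With h = a·x + b·y + c and BH-01 as origin, the differences give:
  75·a + 30·b = +0.5
  (-5)·a + (-110)·b = +2.2
Eliminate b (×(-110) and ×30, subtract): -8100·a = -121.00 → a = ∂h/∂x = +0.01494
Back-substitute: b = ∂h/∂y = -0.02068.
h(100, 190) = 142.9 + (+0.01494)·(15) + (-0.02068)·(65) = 142.9 +0.224 -1.344 = 141.780 m.

141.8 m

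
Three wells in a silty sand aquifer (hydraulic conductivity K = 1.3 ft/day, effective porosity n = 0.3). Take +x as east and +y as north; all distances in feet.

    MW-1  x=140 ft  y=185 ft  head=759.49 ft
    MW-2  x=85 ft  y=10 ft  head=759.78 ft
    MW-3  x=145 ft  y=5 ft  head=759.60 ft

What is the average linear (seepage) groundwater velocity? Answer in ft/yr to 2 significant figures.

Differences from MW-1: to MW-2 (Δx, Δy, Δh) = (-55, -175, +0.29); to MW-3 = (5, -180, +0.11).
Determinant of the coordinate differences = (-55)·(-180) − 5·(-175) = 10775.
∂h/∂x = [(+0.29)·(-180) − (+0.11)·(-175)] / 10775 = -0.003058
∂h/∂y = [(-55)·(+0.11) − 5·(+0.29)] / 10775 = -0.0006961
|∇h| = √(-0.003058² + -0.0006961²) = 0.003136
Seepage velocity v = K·i/n = 1.3 × 0.003136 / 0.3 = 0.01359 ft/day = 4.964 ft/yr.

5.0 ft/yr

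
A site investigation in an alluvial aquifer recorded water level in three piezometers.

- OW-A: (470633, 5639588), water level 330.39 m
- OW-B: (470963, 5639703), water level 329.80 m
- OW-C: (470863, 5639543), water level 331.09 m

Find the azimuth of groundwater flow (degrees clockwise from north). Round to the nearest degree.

352°

Taking OW-A as reference: OW-B−OW-A = (330, 115, -0.59); OW-C−OW-A = (230, -45, +0.70).
Determinant of the coordinate differences = 330·(-45) − 230·115 = -41300.
∂h/∂x = [(-0.59)·(-45) − (+0.70)·115] / -41300 = +0.001306
∂h/∂y = [330·(+0.70) − 230·(-0.59)] / -41300 = -0.008879
Flow direction (−∇h) has components (-0.001306 E, +0.008879 N).
Azimuth = atan2(E, N) = atan2(-0.001306, +0.008879) = 351.6° ≈ 352°.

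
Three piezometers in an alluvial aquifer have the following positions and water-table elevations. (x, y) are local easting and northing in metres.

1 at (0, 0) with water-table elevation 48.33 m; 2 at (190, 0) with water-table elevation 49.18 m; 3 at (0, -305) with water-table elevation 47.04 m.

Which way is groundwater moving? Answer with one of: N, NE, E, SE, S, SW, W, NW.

SW

∂h/∂x = (49.18 − 48.33) / (190 − 0) = +0.004474
∂h/∂y = (47.04 − 48.33) / (-305 − 0) = +0.004230
Flow = −∇h = (-0.004474 east, -0.004230 north), which points southwest.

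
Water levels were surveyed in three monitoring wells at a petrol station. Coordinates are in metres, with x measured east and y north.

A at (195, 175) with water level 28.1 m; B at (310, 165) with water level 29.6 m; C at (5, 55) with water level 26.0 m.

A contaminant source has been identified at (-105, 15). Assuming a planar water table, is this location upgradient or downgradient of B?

downgradient

With h = a·x + b·y + c and A as origin, the differences give:
  115·a + (-10)·b = +1.5
  (-190)·a + (-120)·b = -2.1
Eliminate b (×(-120) and ×(-10), subtract): -15700·a = -201.00 → a = ∂h/∂x = +0.01280
Back-substitute: b = ∂h/∂y = -0.002771.
Head at (-105, 15) = 28.1 + (+0.01280)·(-300) + (-0.002771)·(-160) = 24.70 m.
That is lower than the 29.6 m at B, so the point is downgradient.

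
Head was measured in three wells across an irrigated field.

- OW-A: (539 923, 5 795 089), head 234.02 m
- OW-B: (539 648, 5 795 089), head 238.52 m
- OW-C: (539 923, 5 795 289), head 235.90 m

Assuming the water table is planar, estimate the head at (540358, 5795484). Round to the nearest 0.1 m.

∂h/∂x = (238.52 − 234.02) / (539648 − 539923) = -0.01636
∂h/∂y = (235.90 − 234.02) / (5795289 − 5795089) = +0.009400
h(540358, 5795484) = 234.02 + (-0.01636)·(435) + (+0.009400)·(395) = 234.02 -7.118 +3.713 = 230.615 m.

230.6 m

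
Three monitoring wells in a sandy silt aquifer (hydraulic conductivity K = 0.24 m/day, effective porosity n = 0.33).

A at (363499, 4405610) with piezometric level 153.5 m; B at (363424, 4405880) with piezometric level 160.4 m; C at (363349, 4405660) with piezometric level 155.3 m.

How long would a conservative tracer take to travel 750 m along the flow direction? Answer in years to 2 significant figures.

110 years

Differences from A: to B (Δx, Δy, Δh) = (-75, 270, +6.9); to C = (-150, 50, +1.8).
Determinant of the coordinate differences = (-75)·50 − (-150)·270 = 36750.
∂h/∂x = [(+6.9)·50 − (+1.8)·270] / 36750 = -0.003837
∂h/∂y = [(-75)·(+1.8) − (-150)·(+6.9)] / 36750 = +0.02449
|∇h| = √(-0.003837² + 0.02449²) = 0.02479
Seepage velocity v = K·i/n = 0.24 × 0.02479 / 0.33 = 0.01803 m/day.
t = 750 / 0.01803 = 4.16e+04 days = 114 years.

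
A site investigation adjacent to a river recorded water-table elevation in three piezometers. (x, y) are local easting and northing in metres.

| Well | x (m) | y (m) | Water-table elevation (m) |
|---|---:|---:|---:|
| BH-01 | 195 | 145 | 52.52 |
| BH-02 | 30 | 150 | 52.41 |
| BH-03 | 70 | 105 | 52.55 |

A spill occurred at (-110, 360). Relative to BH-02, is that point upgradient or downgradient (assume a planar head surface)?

downgradient

Taking BH-01 as reference: BH-02−BH-01 = (-165, 5, -0.11); BH-03−BH-01 = (-125, -40, +0.03).
Determinant of the coordinate differences = (-165)·(-40) − (-125)·5 = 7225.
∂h/∂x = [(-0.11)·(-40) − (+0.03)·5] / 7225 = +0.0005882
∂h/∂y = [(-165)·(+0.03) − (-125)·(-0.11)] / 7225 = -0.002588
Head at (-110, 360) = 52.52 + (+0.0005882)·(-305) + (-0.002588)·(215) = 51.78 m.
That is lower than the 52.41 m at BH-02, so the point is downgradient.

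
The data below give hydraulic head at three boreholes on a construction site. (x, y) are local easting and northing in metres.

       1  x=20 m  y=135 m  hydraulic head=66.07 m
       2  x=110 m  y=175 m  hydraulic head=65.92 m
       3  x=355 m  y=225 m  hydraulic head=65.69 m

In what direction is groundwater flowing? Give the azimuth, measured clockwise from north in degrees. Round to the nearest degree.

006°

Three-point gradient (reference 1): Δ to 2 = (90, 40, -0.15), Δ to 3 = (335, 90, -0.38).
∂h/∂x = -0.0003208, ∂h/∂y = -0.003028 (det = -5300).
Flow direction (−∇h) has components (+0.0003208 E, +0.003028 N).
Azimuth = atan2(E, N) = atan2(+0.0003208, +0.003028) = 6.0° ≈ 006°.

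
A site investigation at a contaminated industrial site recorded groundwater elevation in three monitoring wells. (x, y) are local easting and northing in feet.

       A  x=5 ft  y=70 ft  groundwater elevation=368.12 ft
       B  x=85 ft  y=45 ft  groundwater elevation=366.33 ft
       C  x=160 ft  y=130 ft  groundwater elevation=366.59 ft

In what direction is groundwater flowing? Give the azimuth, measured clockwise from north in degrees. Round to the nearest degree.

Differences from A: to B (Δx, Δy, Δh) = (80, -25, -1.79); to C = (155, 60, -1.53).
Determinant of the coordinate differences = 80·60 − 155·(-25) = 8675.
∂h/∂x = [(-1.79)·60 − (-1.53)·(-25)] / 8675 = -0.01679
∂h/∂y = [80·(-1.53) − 155·(-1.79)] / 8675 = +0.01787
Flow direction (−∇h) has components (+0.01679 E, -0.01787 N).
Azimuth = atan2(E, N) = atan2(+0.01679, -0.01787) = 136.8° ≈ 137°.

137°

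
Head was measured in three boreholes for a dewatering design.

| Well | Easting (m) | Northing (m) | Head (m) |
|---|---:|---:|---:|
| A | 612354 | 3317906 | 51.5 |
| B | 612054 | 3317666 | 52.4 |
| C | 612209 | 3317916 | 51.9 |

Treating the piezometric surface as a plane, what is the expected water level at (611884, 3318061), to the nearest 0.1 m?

With h = a·x + b·y + c and A as origin, the differences give:
  (-300)·a + (-240)·b = +0.9
  (-145)·a + 10·b = +0.4
Eliminate b (×10 and ×(-240), subtract): -37800·a = 105.00 → a = ∂h/∂x = -0.002778
Back-substitute: b = ∂h/∂y = -0.0002778.
h(611884, 3318061) = 51.5 + (-0.002778)·(-470) + (-0.0002778)·(155) = 51.5 +1.306 -0.043 = 52.762 m.

52.8 m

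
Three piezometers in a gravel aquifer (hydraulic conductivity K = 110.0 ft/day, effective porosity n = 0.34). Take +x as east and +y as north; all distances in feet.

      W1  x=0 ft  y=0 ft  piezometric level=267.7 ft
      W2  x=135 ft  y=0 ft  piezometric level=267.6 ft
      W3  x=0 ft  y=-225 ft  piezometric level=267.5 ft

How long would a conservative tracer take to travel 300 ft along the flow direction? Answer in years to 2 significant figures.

2.2 years

∂h/∂x = (267.6 − 267.7) / (135 − 0) = -0.0007407
∂h/∂y = (267.5 − 267.7) / (-225 − 0) = +0.0008889
|∇h| = √(-0.0007407² + 0.0008889²) = 0.001157
Seepage velocity v = K·i/n = 110.0 × 0.001157 / 0.34 = 0.3743 ft/day.
t = 300 / 0.3743 = 801.5 days = 2.19 years.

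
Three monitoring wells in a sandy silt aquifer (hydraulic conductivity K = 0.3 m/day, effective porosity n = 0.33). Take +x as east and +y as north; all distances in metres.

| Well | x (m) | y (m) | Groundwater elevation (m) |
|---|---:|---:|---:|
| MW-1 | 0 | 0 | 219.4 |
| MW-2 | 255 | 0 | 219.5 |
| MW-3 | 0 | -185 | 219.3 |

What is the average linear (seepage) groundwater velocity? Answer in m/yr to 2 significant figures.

∂h/∂x = (219.5 − 219.4) / (255 − 0) = +0.0003922
∂h/∂y = (219.3 − 219.4) / (-185 − 0) = +0.0005405
|∇h| = √(0.0003922² + 0.0005405²) = 0.0006678
Seepage velocity v = K·i/n = 0.3 × 0.0006678 / 0.33 = 0.0006071 m/day = 0.2217 m/yr.

0.22 m/yr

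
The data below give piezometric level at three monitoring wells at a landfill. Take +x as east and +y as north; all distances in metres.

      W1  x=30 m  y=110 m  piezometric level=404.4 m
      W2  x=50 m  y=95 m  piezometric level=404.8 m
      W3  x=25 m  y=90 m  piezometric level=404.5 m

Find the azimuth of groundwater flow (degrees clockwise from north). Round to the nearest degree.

302°

With h = a·x + b·y + c and W1 as origin, the differences give:
  20·a + (-15)·b = +0.4
  (-5)·a + (-20)·b = +0.1
Eliminate b (×(-20) and ×(-15), subtract): -475·a = -6.50 → a = ∂h/∂x = +0.01368
Back-substitute: b = ∂h/∂y = -0.008421.
Flow direction (−∇h) has components (-0.01368 E, +0.008421 N).
Azimuth = atan2(E, N) = atan2(-0.01368, +0.008421) = 301.6° ≈ 302°.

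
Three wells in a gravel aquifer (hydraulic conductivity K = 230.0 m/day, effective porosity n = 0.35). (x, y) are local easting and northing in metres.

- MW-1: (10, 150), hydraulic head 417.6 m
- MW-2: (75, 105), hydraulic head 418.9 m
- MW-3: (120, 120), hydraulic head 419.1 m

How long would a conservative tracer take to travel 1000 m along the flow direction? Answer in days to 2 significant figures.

85 days

With h = a·x + b·y + c and MW-1 as origin, the differences give:
  65·a + (-45)·b = +1.3
  110·a + (-30)·b = +1.5
Eliminate b (×(-30) and ×(-45), subtract): 3000·a = 28.50 → a = ∂h/∂x = +0.009500
Back-substitute: b = ∂h/∂y = -0.01517.
|∇h| = √(0.009500² + -0.01517²) = 0.0179
Seepage velocity v = K·i/n = 230.0 × 0.0179 / 0.35 = 11.76 m/day.
t = 1000 / 11.76 = 85.03 days.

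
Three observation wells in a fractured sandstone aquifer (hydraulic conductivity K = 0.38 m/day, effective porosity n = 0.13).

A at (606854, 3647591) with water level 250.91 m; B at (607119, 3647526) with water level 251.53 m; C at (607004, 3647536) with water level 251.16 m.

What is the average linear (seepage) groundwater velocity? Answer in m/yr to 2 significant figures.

Differences from A: to B (Δx, Δy, Δh) = (265, -65, +0.62); to C = (150, -55, +0.25).
Solve a·Δx + b·Δy = Δh: det = 265·(-55) − 150·(-65) = -4825.
∂h/∂x = [(+0.62)·(-55) − (+0.25)·(-65)] / -4825 = +0.003699
∂h/∂y = [265·(+0.25) − 150·(+0.62)] / -4825 = +0.005544
|∇h| = √(0.003699² + 0.005544²) = 0.006665
Seepage velocity v = K·i/n = 0.38 × 0.006665 / 0.13 = 0.01948 m/day = 7.115 m/yr.

7.1 m/yr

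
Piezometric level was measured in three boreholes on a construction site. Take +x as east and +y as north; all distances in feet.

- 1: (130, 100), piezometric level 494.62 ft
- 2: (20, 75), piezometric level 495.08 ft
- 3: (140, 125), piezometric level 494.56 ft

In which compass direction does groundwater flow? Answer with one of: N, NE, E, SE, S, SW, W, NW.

Taking 1 as reference: 2−1 = (-110, -25, +0.46); 3−1 = (10, 25, -0.06).
Solve a·Δx + b·Δy = Δh: det = (-110)·25 − 10·(-25) = -2500.
∂h/∂x = [(+0.46)·25 − (-0.06)·(-25)] / -2500 = -0.004000
∂h/∂y = [(-110)·(-0.06) − 10·(+0.46)] / -2500 = -0.0008000
Flow = −∇h = (+0.004000 east, +0.0008000 north), which points east.

E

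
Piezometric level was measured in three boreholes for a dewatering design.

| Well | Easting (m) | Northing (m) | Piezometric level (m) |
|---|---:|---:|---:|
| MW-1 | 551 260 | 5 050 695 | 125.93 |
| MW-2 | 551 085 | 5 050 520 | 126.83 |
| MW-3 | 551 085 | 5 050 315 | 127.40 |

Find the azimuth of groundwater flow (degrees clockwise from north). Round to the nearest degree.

Differences from MW-1: to MW-2 (Δx, Δy, Δh) = (-175, -175, +0.90); to MW-3 = (-175, -380, +1.47).
Solve a·Δx + b·Δy = Δh: det = (-175)·(-380) − (-175)·(-175) = 35875.
∂h/∂x = [(+0.90)·(-380) − (+1.47)·(-175)] / 35875 = -0.002362
∂h/∂y = [(-175)·(+1.47) − (-175)·(+0.90)] / 35875 = -0.002780
Flow direction (−∇h) has components (+0.002362 E, +0.002780 N).
Azimuth = atan2(E, N) = atan2(+0.002362, +0.002780) = 40.4° ≈ 040°.

040°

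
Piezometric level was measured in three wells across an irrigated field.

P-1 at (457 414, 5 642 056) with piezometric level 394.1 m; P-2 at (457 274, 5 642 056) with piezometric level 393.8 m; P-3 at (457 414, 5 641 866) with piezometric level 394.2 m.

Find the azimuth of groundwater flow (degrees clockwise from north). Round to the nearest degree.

284°

∂h/∂x = (393.8 − 394.1) / (457274 − 457414) = +0.002143
∂h/∂y = (394.2 − 394.1) / (5641866 − 5642056) = -0.0005263
Flow direction (−∇h) has components (-0.002143 E, +0.0005263 N).
Azimuth = atan2(E, N) = atan2(-0.002143, +0.0005263) = 283.8° ≈ 284°.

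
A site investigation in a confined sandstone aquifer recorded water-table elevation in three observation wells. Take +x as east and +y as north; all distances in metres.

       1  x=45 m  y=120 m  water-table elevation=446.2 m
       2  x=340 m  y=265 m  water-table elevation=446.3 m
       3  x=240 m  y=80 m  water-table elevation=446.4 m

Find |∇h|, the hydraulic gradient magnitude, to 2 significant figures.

0.0013

Taking 1 as reference: 2−1 = (295, 145, +0.1); 3−1 = (195, -40, +0.2).
Determinant of the coordinate differences = 295·(-40) − 195·145 = -40075.
∂h/∂x = [(+0.1)·(-40) − (+0.2)·145] / -40075 = +0.0008235
∂h/∂y = [295·(+0.2) − 195·(+0.1)] / -40075 = -0.0009857
|∇h| = √(0.0008235² + -0.0009857²) = 0.001284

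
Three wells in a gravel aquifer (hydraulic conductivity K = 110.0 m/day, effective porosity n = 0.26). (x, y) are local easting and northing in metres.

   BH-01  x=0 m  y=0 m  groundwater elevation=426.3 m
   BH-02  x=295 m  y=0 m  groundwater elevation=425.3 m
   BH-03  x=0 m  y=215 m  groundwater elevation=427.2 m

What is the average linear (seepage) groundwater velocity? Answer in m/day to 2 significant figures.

∂h/∂x = (425.3 − 426.3) / (295 − 0) = -0.003390
∂h/∂y = (427.2 − 426.3) / (215 − 0) = +0.004186
|∇h| = √(-0.003390² + 0.004186²) = 0.005387
Seepage velocity v = K·i/n = 110.0 × 0.005387 / 0.26 = 2.279 m/day.

2.3 m/day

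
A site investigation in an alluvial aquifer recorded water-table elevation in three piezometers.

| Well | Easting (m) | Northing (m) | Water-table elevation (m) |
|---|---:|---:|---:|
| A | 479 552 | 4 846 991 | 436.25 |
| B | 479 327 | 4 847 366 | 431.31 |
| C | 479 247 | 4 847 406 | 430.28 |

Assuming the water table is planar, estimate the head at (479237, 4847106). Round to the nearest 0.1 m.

Taking A as reference: B−A = (-225, 375, -4.94); C−A = (-305, 415, -5.97).
Determinant of the coordinate differences = (-225)·415 − (-305)·375 = 21000.
∂h/∂x = [(-4.94)·415 − (-5.97)·375] / 21000 = +0.008983
∂h/∂y = [(-225)·(-5.97) − (-305)·(-4.94)] / 21000 = -0.007783
h(479237, 4847106) = 436.25 + (+0.008983)·(-315) + (-0.007783)·(115) = 436.25 -2.830 -0.895 = 432.525 m.

432.5 m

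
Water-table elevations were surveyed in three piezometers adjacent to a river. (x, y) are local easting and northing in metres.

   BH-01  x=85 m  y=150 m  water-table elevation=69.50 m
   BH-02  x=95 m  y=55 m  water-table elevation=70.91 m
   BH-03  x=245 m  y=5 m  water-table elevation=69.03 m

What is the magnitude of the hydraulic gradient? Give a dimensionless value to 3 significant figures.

0.0247

Three-point gradient (reference BH-01): Δ to BH-02 = (10, -95, +1.41), Δ to BH-03 = (160, -145, -0.47).
∂h/∂x = -0.01812, ∂h/∂y = -0.01675 (det = 13750).
|∇h| = √(-0.01812² + -0.01675²) = 0.02468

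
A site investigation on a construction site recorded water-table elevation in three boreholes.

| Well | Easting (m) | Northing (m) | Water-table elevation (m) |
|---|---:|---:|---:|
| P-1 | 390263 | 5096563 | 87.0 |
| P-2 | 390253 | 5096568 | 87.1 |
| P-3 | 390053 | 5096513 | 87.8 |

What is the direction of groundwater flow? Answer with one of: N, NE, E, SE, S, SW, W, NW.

SE

Taking P-1 as reference: P-2−P-1 = (-10, 5, +0.1); P-3−P-1 = (-210, -50, +0.8).
Determinant of the coordinate differences = (-10)·(-50) − (-210)·5 = 1550.
∂h/∂x = [(+0.1)·(-50) − (+0.8)·5] / 1550 = -0.005806
∂h/∂y = [(-10)·(+0.8) − (-210)·(+0.1)] / 1550 = +0.008387
Flow = −∇h = (+0.005806 east, -0.008387 north), which points southeast.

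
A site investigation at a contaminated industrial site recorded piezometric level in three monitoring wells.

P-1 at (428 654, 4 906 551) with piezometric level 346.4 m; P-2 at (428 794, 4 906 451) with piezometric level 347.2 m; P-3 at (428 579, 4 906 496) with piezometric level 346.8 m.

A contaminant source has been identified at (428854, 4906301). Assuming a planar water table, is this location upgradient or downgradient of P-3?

upgradient

Taking P-1 as reference: P-2−P-1 = (140, -100, +0.8); P-3−P-1 = (-75, -55, +0.4).
Determinant of the coordinate differences = 140·(-55) − (-75)·(-100) = -15200.
∂h/∂x = [(+0.8)·(-55) − (+0.4)·(-100)] / -15200 = +0.0002632
∂h/∂y = [140·(+0.4) − (-75)·(+0.8)] / -15200 = -0.007632
Head at (428854, 4906301) = 346.4 + (+0.0002632)·(200) + (-0.007632)·(-250) = 348.36 m.
That is higher than the 346.8 m at P-3, so the point is upgradient.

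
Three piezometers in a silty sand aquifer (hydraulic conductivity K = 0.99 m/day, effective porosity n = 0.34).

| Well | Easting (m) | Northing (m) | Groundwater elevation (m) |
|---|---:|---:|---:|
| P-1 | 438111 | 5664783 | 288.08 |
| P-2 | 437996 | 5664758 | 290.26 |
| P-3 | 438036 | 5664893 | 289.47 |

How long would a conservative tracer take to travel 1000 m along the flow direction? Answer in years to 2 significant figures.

50 years

Differences from P-1: to P-2 (Δx, Δy, Δh) = (-115, -25, +2.18); to P-3 = (-75, 110, +1.39).
Determinant of the coordinate differences = (-115)·110 − (-75)·(-25) = -14525.
∂h/∂x = [(+2.18)·110 − (+1.39)·(-25)] / -14525 = -0.01890
∂h/∂y = [(-115)·(+1.39) − (-75)·(+2.18)] / -14525 = -0.0002513
|∇h| = √(-0.01890² + -0.0002513²) = 0.0189
Seepage velocity v = K·i/n = 0.99 × 0.0189 / 0.34 = 0.05503 m/day.
t = 1000 / 0.05503 = 1.817e+04 days = 49.7 years.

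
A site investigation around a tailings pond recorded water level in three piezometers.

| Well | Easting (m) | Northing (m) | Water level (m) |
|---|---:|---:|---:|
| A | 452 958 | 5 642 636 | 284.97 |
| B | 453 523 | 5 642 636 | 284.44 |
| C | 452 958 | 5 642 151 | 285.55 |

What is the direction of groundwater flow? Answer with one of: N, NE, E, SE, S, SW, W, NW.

∂h/∂x = (284.44 − 284.97) / (453523 − 452958) = -0.0009381
∂h/∂y = (285.55 − 284.97) / (5642151 − 5642636) = -0.001196
Flow = −∇h = (+0.0009381 east, +0.001196 north), which points northeast.

NE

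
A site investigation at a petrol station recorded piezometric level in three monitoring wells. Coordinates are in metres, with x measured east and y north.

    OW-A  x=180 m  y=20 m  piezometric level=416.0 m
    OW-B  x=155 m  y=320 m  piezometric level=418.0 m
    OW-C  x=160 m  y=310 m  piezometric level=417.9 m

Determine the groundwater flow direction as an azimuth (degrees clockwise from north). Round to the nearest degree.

127°

Three-point gradient (reference OW-A): Δ to OW-B = (-25, 300, +2.0), Δ to OW-C = (-20, 290, +1.9).
∂h/∂x = -0.008000, ∂h/∂y = +0.006000 (det = -1250).
Flow direction (−∇h) has components (+0.008000 E, -0.006000 N).
Azimuth = atan2(E, N) = atan2(+0.008000, -0.006000) = 126.9° ≈ 127°.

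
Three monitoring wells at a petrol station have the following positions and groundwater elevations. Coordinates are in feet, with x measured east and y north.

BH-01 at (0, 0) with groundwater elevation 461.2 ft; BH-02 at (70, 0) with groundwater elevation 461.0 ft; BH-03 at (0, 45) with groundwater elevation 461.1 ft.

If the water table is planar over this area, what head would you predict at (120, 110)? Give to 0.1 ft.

∂h/∂x = (461.0 − 461.2) / (70 − 0) = -0.002857
∂h/∂y = (461.1 − 461.2) / (45 − 0) = -0.002222
h(120, 110) = 461.2 + (-0.002857)·(120) + (-0.002222)·(110) = 461.2 -0.343 -0.244 = 460.613 ft.

460.6 ft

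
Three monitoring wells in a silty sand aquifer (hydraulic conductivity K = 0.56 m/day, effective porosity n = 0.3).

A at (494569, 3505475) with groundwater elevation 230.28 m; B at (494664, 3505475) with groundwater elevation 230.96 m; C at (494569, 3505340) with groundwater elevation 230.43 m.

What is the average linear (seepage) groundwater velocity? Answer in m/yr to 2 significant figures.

4.9 m/yr

∂h/∂x = (230.96 − 230.28) / (494664 − 494569) = +0.007158
∂h/∂y = (230.43 − 230.28) / (3505340 − 3505475) = -0.001111
|∇h| = √(0.007158² + -0.001111²) = 0.007244
Seepage velocity v = K·i/n = 0.56 × 0.007244 / 0.3 = 0.01352 m/day = 4.938 m/yr.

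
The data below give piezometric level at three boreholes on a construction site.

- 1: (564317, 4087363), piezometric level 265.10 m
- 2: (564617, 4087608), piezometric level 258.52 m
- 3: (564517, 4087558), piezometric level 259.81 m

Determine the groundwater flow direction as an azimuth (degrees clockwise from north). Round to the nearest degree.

357°

With h = a·x + b·y + c and 1 as origin, the differences give:
  300·a + 245·b = -6.58
  200·a + 195·b = -5.29
Eliminate b (×195 and ×245, subtract): 9500·a = 12.950 → a = ∂h/∂x = +0.001363
Back-substitute: b = ∂h/∂y = -0.02853.
Flow direction (−∇h) has components (-0.001363 E, +0.02853 N).
Azimuth = atan2(E, N) = atan2(-0.001363, +0.02853) = 357.3° ≈ 357°.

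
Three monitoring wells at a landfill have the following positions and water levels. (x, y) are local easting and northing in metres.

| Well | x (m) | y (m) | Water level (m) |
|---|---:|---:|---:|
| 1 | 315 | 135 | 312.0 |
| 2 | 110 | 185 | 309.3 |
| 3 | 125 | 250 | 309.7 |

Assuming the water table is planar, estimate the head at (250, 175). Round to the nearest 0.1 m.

Taking 1 as reference: 2−1 = (-205, 50, -2.7); 3−1 = (-190, 115, -2.3).
Solve a·Δx + b·Δy = Δh: det = (-205)·115 − (-190)·50 = -14075.
∂h/∂x = [(-2.7)·115 − (-2.3)·50] / -14075 = +0.01389
∂h/∂y = [(-205)·(-2.3) − (-190)·(-2.7)] / -14075 = +0.002948
h(250, 175) = 312.0 + (+0.01389)·(-65) + (+0.002948)·(40) = 312.0 -0.903 +0.118 = 311.215 m.

311.2 m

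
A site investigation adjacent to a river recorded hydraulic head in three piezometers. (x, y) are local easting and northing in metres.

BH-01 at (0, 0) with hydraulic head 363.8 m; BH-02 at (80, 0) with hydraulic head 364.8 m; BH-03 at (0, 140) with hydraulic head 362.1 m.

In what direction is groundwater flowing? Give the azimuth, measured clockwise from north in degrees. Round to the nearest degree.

314°

∂h/∂x = (364.8 − 363.8) / (80 − 0) = +0.01250
∂h/∂y = (362.1 − 363.8) / (140 − 0) = -0.01214
Flow direction (−∇h) has components (-0.01250 E, +0.01214 N).
Azimuth = atan2(E, N) = atan2(-0.01250, +0.01214) = 314.2° ≈ 314°.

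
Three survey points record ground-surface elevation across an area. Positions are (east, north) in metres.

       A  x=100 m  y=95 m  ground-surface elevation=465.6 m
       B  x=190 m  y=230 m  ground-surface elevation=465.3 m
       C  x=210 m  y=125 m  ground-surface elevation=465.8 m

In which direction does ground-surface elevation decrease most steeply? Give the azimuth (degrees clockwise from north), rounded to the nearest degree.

Differences from A: to B (Δx, Δy, Δh) = (90, 135, -0.3); to C = (110, 30, +0.2).
Determinant of the coordinate differences = 90·30 − 110·135 = -12150.
∂z/∂x = [(-0.3)·30 − (+0.2)·135] / -12150 = +0.002963
∂z/∂y = [90·(+0.2) − 110·(-0.3)] / -12150 = -0.004198
Steepest decrease is along −∇f: components (-0.002963 E, +0.004198 N).
Azimuth = atan2(-0.002963, +0.004198) = 324.8° ≈ 325°.

325°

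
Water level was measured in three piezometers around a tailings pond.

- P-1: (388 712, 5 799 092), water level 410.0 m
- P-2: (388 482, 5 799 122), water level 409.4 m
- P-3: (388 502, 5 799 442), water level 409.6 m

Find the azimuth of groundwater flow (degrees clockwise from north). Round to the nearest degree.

260°

Differences from P-1: to P-2 (Δx, Δy, Δh) = (-230, 30, -0.6); to P-3 = (-210, 350, -0.4).
Solve a·Δx + b·Δy = Δh: det = (-230)·350 − (-210)·30 = -74200.
∂h/∂x = [(-0.6)·350 − (-0.4)·30] / -74200 = +0.002668
∂h/∂y = [(-230)·(-0.4) − (-210)·(-0.6)] / -74200 = +0.0004582
Flow direction (−∇h) has components (-0.002668 E, -0.0004582 N).
Azimuth = atan2(E, N) = atan2(-0.002668, -0.0004582) = 260.3° ≈ 260°.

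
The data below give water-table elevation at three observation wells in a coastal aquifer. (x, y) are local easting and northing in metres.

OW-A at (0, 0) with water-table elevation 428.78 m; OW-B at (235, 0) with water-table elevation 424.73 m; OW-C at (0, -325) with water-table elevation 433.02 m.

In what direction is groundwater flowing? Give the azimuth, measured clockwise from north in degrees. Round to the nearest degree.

053°

∂h/∂x = (424.73 − 428.78) / (235 − 0) = -0.01723
∂h/∂y = (433.02 − 428.78) / (-325 − 0) = -0.01305
Flow direction (−∇h) has components (+0.01723 E, +0.01305 N).
Azimuth = atan2(E, N) = atan2(+0.01723, +0.01305) = 52.9° ≈ 053°.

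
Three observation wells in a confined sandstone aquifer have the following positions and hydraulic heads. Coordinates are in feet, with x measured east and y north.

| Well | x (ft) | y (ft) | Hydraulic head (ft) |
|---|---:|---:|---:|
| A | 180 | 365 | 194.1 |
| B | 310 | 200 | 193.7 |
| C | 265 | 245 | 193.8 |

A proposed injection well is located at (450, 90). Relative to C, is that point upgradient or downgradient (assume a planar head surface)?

downgradient

Differences from A: to B (Δx, Δy, Δh) = (130, -165, -0.4); to C = (85, -120, -0.3).
Solve a·Δx + b·Δy = Δh: det = 130·(-120) − 85·(-165) = -1575.
∂h/∂x = [(-0.4)·(-120) − (-0.3)·(-165)] / -1575 = +0.0009524
∂h/∂y = [130·(-0.3) − 85·(-0.4)] / -1575 = +0.003175
Head at (450, 90) = 194.1 + (+0.0009524)·(270) + (+0.003175)·(-275) = 193.48 ft.
That is lower than the 193.8 ft at C, so the point is downgradient.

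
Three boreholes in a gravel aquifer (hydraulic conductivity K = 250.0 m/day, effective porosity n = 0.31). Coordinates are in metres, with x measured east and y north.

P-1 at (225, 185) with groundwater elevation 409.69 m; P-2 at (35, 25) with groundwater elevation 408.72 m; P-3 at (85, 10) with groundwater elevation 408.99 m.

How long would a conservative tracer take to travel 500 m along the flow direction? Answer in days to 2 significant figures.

120 days

Taking P-1 as reference: P-2−P-1 = (-190, -160, -0.97); P-3−P-1 = (-140, -175, -0.70).
Determinant of the coordinate differences = (-190)·(-175) − (-140)·(-160) = 10850.
∂h/∂x = [(-0.97)·(-175) − (-0.70)·(-160)] / 10850 = +0.005323
∂h/∂y = [(-190)·(-0.70) − (-140)·(-0.97)] / 10850 = -0.0002581
|∇h| = √(0.005323² + -0.0002581²) = 0.005329
Seepage velocity v = K·i/n = 250.0 × 0.005329 / 0.31 = 4.298 m/day.
t = 500 / 4.298 = 116.3 days.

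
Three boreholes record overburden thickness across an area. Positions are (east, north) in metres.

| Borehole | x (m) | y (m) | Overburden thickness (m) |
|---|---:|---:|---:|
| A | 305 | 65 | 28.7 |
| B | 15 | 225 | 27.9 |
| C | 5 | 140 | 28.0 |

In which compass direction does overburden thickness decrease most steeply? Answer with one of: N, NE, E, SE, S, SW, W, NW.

NW

Three-point gradient (reference A): Δ to B = (-290, 160, -0.8), Δ to C = (-300, 75, -0.7).
∂d/∂x = +0.001981, ∂d/∂y = -0.001410 (det = 26250).
Steepest decrease is along −∇f = (-0.001981 E, +0.001410 N) → northwest.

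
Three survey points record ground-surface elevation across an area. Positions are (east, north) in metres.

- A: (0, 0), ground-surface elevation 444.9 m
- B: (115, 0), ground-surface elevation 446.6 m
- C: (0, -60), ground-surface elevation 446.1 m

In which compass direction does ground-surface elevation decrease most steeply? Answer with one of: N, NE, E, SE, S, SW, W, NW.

∂z/∂x = (446.6 − 444.9) / (115 − 0) = +0.01478
∂z/∂y = (446.1 − 444.9) / (-60 − 0) = -0.02000
Steepest decrease is along −∇f = (-0.01478 E, +0.02000 N) → northwest.

NW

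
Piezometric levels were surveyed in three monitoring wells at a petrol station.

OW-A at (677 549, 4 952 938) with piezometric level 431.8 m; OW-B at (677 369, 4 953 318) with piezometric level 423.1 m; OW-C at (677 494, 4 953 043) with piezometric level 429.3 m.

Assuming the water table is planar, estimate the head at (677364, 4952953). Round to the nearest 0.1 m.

428.2 m

Three-point gradient (reference OW-A): Δ to OW-B = (-180, 380, -8.7), Δ to OW-C = (-55, 105, -2.5).
∂h/∂x = +0.01825, ∂h/∂y = -0.01425 (det = 2000).
h(677364, 4952953) = 431.8 + (+0.01825)·(-185) + (-0.01425)·(15) = 431.8 -3.376 -0.214 = 428.210 m.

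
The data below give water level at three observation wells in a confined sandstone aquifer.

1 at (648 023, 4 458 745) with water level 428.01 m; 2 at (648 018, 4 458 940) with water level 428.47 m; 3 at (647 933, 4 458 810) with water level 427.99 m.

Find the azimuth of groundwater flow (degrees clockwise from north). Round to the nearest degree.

Taking 1 as reference: 2−1 = (-5, 195, +0.46); 3−1 = (-90, 65, -0.02).
Solve a·Δx + b·Δy = Δh: det = (-5)·65 − (-90)·195 = 17225.
∂h/∂x = [(+0.46)·65 − (-0.02)·195] / 17225 = +0.001962
∂h/∂y = [(-5)·(-0.02) − (-90)·(+0.46)] / 17225 = +0.002409
Flow direction (−∇h) has components (-0.001962 E, -0.002409 N).
Azimuth = atan2(E, N) = atan2(-0.001962, -0.002409) = 219.2° ≈ 219°.

219°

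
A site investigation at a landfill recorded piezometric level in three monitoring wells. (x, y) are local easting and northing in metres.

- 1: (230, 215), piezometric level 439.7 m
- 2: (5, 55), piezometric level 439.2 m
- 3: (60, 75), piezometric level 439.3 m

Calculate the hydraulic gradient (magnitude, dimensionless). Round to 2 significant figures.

Taking 1 as reference: 2−1 = (-225, -160, -0.5); 3−1 = (-170, -140, -0.4).
Solve a·Δx + b·Δy = Δh: det = (-225)·(-140) − (-170)·(-160) = 4300.
∂h/∂x = [(-0.5)·(-140) − (-0.4)·(-160)] / 4300 = +0.001395
∂h/∂y = [(-225)·(-0.4) − (-170)·(-0.5)] / 4300 = +0.001163
|∇h| = √(0.001395² + 0.001163²) = 0.001816

0.0018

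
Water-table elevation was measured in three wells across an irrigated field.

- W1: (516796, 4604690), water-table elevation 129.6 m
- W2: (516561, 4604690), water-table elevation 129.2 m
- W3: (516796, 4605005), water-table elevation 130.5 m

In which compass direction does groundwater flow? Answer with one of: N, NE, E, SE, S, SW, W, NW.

∂h/∂x = (129.2 − 129.6) / (516561 − 516796) = +0.001702
∂h/∂y = (130.5 − 129.6) / (4605005 − 4604690) = +0.002857
Flow = −∇h = (-0.001702 east, -0.002857 north), which points southwest.

SW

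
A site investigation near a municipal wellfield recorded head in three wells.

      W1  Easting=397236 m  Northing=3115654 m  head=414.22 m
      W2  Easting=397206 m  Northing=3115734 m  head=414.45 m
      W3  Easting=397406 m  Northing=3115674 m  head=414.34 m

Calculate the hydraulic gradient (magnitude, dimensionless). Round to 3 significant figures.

Taking W1 as reference: W2−W1 = (-30, 80, +0.23); W3−W1 = (170, 20, +0.12).
Determinant of the coordinate differences = (-30)·20 − 170·80 = -14200.
∂h/∂x = [(+0.23)·20 − (+0.12)·80] / -14200 = +0.0003521
∂h/∂y = [(-30)·(+0.12) − 170·(+0.23)] / -14200 = +0.003007
|∇h| = √(0.0003521² + 0.003007²) = 0.003028

0.00303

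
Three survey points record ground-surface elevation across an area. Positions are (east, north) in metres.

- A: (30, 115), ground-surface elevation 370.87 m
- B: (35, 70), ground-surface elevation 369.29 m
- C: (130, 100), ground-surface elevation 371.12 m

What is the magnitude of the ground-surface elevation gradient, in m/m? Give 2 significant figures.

0.037 m/m

Three-point gradient (reference A): Δ to B = (5, -45, -1.58), Δ to C = (100, -15, +0.25).
∂z/∂x = +0.007898, ∂z/∂y = +0.03599 (det = 4425).
|∇f| = √(0.007898² + 0.03599²) = 0.03685 m/m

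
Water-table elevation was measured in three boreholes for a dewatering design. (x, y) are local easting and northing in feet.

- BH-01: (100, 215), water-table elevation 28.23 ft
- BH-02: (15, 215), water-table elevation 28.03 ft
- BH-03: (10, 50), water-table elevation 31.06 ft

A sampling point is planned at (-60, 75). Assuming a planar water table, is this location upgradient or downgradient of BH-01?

Three-point gradient (reference BH-01): Δ to BH-02 = (-85, 0, -0.20), Δ to BH-03 = (-90, -165, +2.83).
∂h/∂x = +0.002353, ∂h/∂y = -0.01843 (det = 14025).
Head at (-60, 75) = 28.23 + (+0.002353)·(-160) + (-0.01843)·(-140) = 30.43 ft.
That is higher than the 28.23 ft at BH-01, so the point is upgradient.

upgradient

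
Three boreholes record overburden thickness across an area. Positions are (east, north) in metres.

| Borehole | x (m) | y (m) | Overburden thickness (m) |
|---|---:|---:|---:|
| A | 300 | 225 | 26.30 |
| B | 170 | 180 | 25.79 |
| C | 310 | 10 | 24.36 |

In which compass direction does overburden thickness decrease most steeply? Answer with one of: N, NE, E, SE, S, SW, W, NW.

S

Three-point gradient (reference A): Δ to B = (-130, -45, -0.51), Δ to C = (10, -215, -1.94).
∂d/∂x = +0.0007870, ∂d/∂y = +0.009060 (det = 28400).
Steepest decrease is along −∇f = (-0.0007870 E, -0.009060 N) → south.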